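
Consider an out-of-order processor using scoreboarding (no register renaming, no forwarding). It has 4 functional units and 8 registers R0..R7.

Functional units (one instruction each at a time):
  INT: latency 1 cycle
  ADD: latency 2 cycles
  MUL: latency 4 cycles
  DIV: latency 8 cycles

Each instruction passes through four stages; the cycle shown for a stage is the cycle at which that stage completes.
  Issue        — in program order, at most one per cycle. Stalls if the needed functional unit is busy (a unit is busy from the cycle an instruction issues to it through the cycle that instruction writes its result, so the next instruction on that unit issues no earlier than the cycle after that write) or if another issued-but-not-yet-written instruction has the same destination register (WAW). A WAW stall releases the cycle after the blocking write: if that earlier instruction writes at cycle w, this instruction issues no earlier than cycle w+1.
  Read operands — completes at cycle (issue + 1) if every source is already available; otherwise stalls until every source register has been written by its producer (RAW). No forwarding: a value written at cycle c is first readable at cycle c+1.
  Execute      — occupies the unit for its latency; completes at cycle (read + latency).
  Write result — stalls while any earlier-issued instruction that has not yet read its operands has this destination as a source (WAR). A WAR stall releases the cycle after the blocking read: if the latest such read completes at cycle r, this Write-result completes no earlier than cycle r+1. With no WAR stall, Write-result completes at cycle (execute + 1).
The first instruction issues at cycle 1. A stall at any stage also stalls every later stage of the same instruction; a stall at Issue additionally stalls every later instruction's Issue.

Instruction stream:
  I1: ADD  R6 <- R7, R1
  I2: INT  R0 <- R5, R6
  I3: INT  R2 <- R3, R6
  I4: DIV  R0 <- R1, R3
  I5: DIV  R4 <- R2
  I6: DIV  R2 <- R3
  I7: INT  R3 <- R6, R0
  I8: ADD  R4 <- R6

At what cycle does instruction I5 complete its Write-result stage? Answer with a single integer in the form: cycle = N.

cycle = 31

I1 -> (1, 2, 4, 5)
I2 -> (2, 6, 7, 8)  // RAW R6: wait I1 write@5
I3 -> (9, 10, 11, 12)  // struct: INT busy until I2 writes@8
I4 -> (10, 11, 19, 20)
I5 -> (21, 22, 30, 31)  // struct: DIV busy until I4 writes@20
I6 -> (32, 33, 41, 42)  // struct: DIV busy until I5 writes@31
I7 -> (33, 34, 35, 36)
I8 -> (34, 35, 37, 38)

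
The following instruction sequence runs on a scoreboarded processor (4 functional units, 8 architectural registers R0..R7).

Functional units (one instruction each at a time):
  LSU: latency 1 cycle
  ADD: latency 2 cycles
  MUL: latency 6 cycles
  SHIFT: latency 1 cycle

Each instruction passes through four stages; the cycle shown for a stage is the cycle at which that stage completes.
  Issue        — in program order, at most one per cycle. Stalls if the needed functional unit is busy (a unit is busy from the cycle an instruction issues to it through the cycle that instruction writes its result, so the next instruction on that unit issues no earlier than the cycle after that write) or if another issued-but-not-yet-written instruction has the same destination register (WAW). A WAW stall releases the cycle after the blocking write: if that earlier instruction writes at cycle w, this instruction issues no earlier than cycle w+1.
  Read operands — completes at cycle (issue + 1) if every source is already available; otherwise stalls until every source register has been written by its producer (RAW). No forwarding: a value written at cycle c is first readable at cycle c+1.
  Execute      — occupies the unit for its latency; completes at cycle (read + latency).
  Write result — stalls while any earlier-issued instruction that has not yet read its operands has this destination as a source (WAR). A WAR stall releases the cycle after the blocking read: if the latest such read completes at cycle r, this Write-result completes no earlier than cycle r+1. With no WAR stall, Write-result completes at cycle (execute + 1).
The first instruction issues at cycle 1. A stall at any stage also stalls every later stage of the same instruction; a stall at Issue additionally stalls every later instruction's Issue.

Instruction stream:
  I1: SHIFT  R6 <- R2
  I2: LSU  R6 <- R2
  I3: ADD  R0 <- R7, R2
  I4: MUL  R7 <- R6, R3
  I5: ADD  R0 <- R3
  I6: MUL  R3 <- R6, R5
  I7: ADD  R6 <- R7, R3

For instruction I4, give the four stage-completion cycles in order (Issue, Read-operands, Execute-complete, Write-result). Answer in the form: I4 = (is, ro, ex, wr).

I4 = (7, 9, 15, 16)

I1 -> (1, 2, 3, 4)
I2 -> (5, 6, 7, 8)  // WAW R6: wait I1 write@4
I3 -> (6, 7, 9, 10)
I4 -> (7, 9, 15, 16)  // RAW R6: wait I2 write@8
I5 -> (11, 12, 14, 15)  // struct: ADD busy until I3 writes@10
I6 -> (17, 18, 24, 25)  // struct: MUL busy until I4 writes@16
I7 -> (18, 26, 28, 29)  // RAW R3: wait I6 write@25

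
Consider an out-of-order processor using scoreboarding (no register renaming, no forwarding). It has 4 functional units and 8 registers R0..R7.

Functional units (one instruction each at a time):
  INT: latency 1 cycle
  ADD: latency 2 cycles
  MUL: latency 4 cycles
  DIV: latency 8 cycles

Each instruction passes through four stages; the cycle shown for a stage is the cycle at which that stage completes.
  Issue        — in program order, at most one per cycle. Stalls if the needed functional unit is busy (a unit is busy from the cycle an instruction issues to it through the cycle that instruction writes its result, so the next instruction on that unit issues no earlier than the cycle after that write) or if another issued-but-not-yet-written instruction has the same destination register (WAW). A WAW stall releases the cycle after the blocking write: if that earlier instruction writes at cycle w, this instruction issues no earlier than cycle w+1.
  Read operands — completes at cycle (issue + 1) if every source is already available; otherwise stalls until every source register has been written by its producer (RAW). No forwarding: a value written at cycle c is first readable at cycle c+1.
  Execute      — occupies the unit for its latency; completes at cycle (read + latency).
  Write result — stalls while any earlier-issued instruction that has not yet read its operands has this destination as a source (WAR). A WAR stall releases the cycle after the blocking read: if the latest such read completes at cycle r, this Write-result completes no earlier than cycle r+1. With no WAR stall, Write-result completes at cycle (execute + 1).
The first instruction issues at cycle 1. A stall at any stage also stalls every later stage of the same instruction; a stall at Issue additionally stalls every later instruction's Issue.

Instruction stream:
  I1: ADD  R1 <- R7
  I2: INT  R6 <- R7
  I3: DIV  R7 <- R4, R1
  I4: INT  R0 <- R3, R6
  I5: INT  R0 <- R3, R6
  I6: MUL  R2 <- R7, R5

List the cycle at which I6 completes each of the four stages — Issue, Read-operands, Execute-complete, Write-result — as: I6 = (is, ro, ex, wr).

cycle 1: issue I1 (ADD)
cycle 2: I1 read-ops; issue I2 (INT)
cycle 3: I2 read-ops; issue I3 (DIV)
cycle 4: I1 finished on ADD; I2 finished on INT
cycle 5: I1→R1; I2→R6
cycle 6: I3 read-ops; issue I4 (INT)
cycle 7: I4 read-ops
cycle 8: I4 finished on INT
cycle 9: I4→R0
cycle 10: issue I5 (INT)
cycle 11: I5 read-ops; issue I6 (MUL)
cycle 12: I5 finished on INT
cycle 13: I5→R0
cycle 14: I3 finished on DIV
cycle 15: I3→R7
cycle 16: I6 read-ops
cycle 20: I6 finished on MUL
cycle 21: I6→R2

I6 = (11, 16, 20, 21)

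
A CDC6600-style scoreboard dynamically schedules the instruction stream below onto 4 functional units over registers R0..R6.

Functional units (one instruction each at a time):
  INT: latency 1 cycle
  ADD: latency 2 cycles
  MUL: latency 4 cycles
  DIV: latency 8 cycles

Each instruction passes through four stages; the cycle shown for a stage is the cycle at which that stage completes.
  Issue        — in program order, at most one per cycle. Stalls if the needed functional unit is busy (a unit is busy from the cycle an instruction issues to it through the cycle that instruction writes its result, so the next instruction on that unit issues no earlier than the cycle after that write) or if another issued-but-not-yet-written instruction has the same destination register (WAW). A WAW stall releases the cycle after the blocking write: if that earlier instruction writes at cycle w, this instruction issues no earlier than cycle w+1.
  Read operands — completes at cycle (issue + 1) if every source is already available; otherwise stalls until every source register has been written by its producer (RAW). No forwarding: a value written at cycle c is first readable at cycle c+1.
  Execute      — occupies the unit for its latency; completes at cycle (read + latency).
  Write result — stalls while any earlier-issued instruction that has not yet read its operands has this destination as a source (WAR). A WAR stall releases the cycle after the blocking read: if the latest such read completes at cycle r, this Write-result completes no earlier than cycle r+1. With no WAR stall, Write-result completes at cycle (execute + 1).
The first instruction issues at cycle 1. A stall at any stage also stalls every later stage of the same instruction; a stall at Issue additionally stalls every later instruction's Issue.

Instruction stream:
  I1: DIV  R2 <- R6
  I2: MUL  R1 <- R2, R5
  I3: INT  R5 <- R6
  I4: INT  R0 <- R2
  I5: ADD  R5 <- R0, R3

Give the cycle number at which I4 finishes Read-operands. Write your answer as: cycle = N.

c1: I1 dispatched to DIV
c2: I1 operands ready; I2 dispatched to MUL
c3: I3 dispatched to INT
c4: I3 operands ready
c5: I3 complete
c10: I1 complete
c11: R2←I1
c12: I2 operands ready
c13: R5←I3
c14: I4 dispatched to INT
c15: I4 operands ready; I5 dispatched to ADD
c16: I2 complete; I4 complete
c17: R1←I2; R0←I4
c18: I5 operands ready
c20: I5 complete
c21: R5←I5

cycle = 15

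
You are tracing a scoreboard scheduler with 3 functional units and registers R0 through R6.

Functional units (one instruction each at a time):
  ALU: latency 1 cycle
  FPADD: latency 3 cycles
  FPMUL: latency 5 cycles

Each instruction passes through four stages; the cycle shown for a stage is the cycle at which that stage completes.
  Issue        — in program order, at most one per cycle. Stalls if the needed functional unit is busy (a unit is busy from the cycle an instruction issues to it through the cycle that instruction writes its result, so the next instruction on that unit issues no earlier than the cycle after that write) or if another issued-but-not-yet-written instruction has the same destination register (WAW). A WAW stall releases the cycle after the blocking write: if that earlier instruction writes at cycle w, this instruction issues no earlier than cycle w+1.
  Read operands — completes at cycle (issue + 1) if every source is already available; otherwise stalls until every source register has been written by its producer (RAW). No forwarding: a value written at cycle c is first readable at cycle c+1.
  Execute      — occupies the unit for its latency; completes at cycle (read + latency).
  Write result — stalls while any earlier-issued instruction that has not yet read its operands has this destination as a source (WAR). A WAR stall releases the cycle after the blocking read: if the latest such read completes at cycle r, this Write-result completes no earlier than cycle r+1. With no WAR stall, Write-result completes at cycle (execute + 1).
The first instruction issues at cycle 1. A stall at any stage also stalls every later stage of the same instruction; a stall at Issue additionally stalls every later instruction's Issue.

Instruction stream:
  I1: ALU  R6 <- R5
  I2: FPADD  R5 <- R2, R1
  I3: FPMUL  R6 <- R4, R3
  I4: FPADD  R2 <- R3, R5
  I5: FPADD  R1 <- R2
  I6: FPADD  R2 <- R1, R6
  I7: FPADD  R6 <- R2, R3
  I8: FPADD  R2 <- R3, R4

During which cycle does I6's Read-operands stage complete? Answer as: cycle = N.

t=1  issue I1 (ALU)
t=2  I1 read-ops · issue I2 (FPADD)
t=3  I1 finished on ALU · I2 read-ops
t=4  I1→R6
t=5  issue I3 (FPMUL)
t=6  I2 finished on FPADD · I3 read-ops
t=7  I2→R5
t=8  issue I4 (FPADD)
t=9  I4 read-ops
t=11  I3 finished on FPMUL
t=12  I3→R6 · I4 finished on FPADD
t=13  I4→R2
t=14  issue I5 (FPADD)
t=15  I5 read-ops
t=18  I5 finished on FPADD
t=19  I5→R1
t=20  issue I6 (FPADD)
t=21  I6 read-ops
t=24  I6 finished on FPADD
t=25  I6→R2
t=26  issue I7 (FPADD)
t=27  I7 read-ops
t=30  I7 finished on FPADD
t=31  I7→R6
t=32  issue I8 (FPADD)
t=33  I8 read-ops
t=36  I8 finished on FPADD
t=37  I8→R2

cycle = 21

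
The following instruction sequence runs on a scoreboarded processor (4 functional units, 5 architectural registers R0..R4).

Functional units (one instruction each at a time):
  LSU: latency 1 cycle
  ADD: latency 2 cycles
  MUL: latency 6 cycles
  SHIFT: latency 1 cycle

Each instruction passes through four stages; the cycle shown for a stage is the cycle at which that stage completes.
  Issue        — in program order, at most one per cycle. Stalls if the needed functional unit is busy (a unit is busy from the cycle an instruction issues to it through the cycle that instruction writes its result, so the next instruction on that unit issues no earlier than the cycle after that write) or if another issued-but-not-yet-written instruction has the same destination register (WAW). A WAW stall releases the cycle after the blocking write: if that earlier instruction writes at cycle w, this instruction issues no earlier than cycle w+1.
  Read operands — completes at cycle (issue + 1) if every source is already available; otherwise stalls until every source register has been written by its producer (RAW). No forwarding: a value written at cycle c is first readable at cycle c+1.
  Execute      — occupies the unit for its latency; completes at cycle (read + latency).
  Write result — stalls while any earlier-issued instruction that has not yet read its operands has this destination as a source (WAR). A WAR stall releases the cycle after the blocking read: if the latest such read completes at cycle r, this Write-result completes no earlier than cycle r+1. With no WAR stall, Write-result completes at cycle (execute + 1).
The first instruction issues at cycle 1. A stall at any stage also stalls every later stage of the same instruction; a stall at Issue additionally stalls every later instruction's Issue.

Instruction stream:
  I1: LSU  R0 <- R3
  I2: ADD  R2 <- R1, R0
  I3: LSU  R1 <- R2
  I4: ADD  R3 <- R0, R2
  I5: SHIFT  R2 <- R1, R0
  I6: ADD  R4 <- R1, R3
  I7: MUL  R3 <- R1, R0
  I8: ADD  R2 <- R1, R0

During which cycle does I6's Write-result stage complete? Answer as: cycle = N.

cycle = 18

c1: I1 issues→LSU
c2: I1 reads, I2 issues→ADD
c3: I1 exec-done
c4: I1 writes R0
c5: I2 reads, I3 issues→LSU
c7: I2 exec-done
c8: I2 writes R2
c9: I3 reads, I4 issues→ADD
c10: I3 exec-done, I4 reads, I5 issues→SHIFT
c11: I3 writes R1
c12: I4 exec-done, I5 reads
c13: I4 writes R3, I5 exec-done
c14: I5 writes R2, I6 issues→ADD
c15: I6 reads, I7 issues→MUL
c16: I7 reads
c17: I6 exec-done
c18: I6 writes R4
c19: I8 issues→ADD
c20: I8 reads
c22: I7 exec-done, I8 exec-done
c23: I7 writes R3, I8 writes R2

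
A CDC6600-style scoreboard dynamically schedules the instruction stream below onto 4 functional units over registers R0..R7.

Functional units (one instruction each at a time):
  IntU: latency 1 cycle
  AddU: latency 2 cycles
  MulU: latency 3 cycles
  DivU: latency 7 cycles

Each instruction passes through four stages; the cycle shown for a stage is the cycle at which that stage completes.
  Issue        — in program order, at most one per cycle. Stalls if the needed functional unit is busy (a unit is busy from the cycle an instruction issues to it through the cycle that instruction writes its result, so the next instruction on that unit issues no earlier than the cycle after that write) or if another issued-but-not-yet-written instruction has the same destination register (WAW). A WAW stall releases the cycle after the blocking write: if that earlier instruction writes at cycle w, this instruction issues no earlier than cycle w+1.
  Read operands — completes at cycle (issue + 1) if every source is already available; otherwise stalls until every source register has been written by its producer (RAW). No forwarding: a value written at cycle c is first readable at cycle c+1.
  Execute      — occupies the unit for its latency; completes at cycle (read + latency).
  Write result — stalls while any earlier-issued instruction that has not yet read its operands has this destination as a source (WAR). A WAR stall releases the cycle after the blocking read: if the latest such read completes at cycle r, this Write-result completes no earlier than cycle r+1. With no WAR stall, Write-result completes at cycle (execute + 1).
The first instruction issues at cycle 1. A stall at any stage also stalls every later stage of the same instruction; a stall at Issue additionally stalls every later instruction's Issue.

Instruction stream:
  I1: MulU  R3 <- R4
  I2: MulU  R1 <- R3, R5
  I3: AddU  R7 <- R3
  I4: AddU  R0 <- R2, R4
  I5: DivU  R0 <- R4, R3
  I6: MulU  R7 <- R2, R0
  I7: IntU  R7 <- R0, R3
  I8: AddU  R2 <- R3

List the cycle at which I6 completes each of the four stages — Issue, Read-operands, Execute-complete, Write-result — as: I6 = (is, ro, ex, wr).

I6 = (19, 28, 31, 32)

[1] I1→MulU
[2] I1 RO
[5] I1 EX
[6] I1 WR R3
[7] I2→MulU
[8] I2 RO; I3→AddU
[9] I3 RO
[11] I2 EX; I3 EX
[12] I2 WR R1; I3 WR R7
[13] I4→AddU
[14] I4 RO
[16] I4 EX
[17] I4 WR R0
[18] I5→DivU
[19] I5 RO; I6→MulU
[26] I5 EX
[27] I5 WR R0
[28] I6 RO
[31] I6 EX
[32] I6 WR R7
[33] I7→IntU
[34] I7 RO; I8→AddU
[35] I7 EX; I8 RO
[36] I7 WR R7
[37] I8 EX
[38] I8 WR R2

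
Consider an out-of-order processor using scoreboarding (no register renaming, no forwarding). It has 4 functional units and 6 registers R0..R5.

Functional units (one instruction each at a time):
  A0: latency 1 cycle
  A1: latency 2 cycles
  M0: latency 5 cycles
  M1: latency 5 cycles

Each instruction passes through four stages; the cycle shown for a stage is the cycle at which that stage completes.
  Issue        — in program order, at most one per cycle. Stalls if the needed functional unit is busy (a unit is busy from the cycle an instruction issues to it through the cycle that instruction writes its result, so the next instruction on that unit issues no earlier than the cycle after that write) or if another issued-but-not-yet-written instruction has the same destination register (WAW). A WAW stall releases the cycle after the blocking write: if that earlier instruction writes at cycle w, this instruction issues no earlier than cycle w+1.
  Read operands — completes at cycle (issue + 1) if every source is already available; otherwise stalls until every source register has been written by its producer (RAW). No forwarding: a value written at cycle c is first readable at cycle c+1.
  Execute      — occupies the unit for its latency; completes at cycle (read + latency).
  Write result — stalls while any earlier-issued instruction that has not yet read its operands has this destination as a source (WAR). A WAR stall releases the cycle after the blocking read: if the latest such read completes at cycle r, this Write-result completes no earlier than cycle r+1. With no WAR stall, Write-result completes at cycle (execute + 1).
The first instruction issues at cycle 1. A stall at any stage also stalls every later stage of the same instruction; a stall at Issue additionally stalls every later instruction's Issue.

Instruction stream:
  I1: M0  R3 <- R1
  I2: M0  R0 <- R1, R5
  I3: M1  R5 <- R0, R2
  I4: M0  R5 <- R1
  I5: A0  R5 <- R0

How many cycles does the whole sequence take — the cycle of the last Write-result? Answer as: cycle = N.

t=1  I1 dispatched to M0
t=2  I1 operands ready
t=7  I1 complete
t=8  R3←I1
t=9  I2 dispatched to M0
t=10  I2 operands ready · I3 dispatched to M1
t=15  I2 complete
t=16  R0←I2
t=17  I3 operands ready
t=22  I3 complete
t=23  R5←I3
t=24  I4 dispatched to M0
t=25  I4 operands ready
t=30  I4 complete
t=31  R5←I4
t=32  I5 dispatched to A0
t=33  I5 operands ready
t=34  I5 complete
t=35  R5←I5

cycle = 35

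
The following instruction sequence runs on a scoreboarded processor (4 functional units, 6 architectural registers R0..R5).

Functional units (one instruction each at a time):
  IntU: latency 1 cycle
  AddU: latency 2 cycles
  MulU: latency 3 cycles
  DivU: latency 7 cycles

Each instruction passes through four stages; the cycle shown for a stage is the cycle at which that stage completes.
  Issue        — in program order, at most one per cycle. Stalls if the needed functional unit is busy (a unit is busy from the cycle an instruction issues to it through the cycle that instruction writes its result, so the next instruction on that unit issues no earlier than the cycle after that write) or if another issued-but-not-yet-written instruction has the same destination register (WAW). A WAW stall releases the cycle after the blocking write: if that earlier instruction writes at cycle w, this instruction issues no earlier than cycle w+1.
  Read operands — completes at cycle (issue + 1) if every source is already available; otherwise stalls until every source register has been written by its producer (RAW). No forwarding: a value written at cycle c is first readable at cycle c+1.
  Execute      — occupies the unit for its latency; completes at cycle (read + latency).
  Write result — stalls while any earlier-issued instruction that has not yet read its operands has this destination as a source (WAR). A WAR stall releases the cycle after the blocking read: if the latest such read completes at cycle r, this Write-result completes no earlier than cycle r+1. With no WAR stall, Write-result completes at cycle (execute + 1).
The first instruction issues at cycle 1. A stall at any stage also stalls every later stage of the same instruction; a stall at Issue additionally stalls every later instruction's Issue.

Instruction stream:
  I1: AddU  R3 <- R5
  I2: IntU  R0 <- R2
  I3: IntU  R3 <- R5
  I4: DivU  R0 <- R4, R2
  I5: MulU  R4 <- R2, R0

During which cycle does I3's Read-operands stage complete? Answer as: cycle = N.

cycle = 7

  I1 | 1 | 2 | 4 | 5
  I2 | 2 | 3 | 4 | 5
  I3 | 6 | 7 | 8 | 9   struct: IntU busy until I2 writes@5
  I4 | 7 | 8 | 15 | 16
  I5 | 8 | 17 | 20 | 21   RAW R0: wait I4 write@16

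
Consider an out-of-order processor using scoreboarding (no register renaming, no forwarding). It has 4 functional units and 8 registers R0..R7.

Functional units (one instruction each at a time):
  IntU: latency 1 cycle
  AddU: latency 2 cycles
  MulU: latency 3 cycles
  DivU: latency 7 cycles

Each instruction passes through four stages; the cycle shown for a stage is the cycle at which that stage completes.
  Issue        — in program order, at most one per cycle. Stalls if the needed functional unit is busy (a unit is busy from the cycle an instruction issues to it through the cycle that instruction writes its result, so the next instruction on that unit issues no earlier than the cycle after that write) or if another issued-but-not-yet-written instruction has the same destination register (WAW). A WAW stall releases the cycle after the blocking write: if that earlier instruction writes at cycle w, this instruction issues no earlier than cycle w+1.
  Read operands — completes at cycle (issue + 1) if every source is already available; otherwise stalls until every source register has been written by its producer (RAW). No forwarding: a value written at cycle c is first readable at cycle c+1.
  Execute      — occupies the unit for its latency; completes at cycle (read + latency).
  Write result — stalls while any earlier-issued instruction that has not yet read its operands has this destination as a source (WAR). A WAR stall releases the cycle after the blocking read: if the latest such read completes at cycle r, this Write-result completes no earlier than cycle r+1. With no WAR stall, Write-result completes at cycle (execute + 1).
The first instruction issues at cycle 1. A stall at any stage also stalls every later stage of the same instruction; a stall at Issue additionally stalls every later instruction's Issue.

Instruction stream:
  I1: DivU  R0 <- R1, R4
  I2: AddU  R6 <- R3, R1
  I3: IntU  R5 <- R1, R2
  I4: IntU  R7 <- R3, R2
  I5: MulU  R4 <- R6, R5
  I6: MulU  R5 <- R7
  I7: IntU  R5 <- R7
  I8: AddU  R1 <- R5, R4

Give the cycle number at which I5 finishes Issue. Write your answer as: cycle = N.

cycle = 8

1) issue 1, read 2, done 9, write 10
2) issue 2, read 3, done 5, write 6
3) issue 3, read 4, done 5, write 6
4) issue 7, read 8, done 9, write 10  <struct: IntU busy until I3 writes@6>
5) issue 8, read 9, done 12, write 13
6) issue 14, read 15, done 18, write 19  <struct: MulU busy until I5 writes@13>
7) issue 20, read 21, done 22, write 23  <WAW R5: wait I6 write@19>
8) issue 21, read 24, done 26, write 27  <RAW R5: wait I7 write@23>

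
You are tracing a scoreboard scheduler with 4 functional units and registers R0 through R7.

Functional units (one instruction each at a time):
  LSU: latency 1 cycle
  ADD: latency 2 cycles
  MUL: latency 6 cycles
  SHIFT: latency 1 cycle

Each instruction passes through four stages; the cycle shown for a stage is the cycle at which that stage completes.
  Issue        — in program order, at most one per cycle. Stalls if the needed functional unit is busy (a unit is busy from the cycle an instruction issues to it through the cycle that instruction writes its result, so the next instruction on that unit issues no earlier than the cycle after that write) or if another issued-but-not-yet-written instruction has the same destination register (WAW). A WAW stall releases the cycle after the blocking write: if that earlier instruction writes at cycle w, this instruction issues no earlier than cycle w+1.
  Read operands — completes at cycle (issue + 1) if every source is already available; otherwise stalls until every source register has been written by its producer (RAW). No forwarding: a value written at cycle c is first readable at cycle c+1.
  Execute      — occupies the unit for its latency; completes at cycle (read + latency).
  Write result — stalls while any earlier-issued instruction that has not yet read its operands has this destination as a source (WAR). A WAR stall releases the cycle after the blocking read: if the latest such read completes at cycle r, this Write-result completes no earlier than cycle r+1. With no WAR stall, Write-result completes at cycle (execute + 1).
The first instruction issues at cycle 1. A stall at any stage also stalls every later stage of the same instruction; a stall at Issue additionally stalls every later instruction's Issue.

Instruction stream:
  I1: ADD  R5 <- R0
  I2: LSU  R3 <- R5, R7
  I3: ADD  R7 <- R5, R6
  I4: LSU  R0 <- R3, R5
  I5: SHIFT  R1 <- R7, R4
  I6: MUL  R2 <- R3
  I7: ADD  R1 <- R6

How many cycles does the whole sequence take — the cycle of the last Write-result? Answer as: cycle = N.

[I1] 1/2/4/5
[I2] 2/6/7/8  (RAW R5: wait I1 write@5)
[I3] 6/7/9/10  (struct: ADD busy until I1 writes@5)
[I4] 9/10/11/12  (struct: LSU busy until I2 writes@8)
[I5] 10/11/12/13
[I6] 11/12/18/19
[I7] 14/15/17/18  (WAW R1: wait I5 write@13)

cycle = 19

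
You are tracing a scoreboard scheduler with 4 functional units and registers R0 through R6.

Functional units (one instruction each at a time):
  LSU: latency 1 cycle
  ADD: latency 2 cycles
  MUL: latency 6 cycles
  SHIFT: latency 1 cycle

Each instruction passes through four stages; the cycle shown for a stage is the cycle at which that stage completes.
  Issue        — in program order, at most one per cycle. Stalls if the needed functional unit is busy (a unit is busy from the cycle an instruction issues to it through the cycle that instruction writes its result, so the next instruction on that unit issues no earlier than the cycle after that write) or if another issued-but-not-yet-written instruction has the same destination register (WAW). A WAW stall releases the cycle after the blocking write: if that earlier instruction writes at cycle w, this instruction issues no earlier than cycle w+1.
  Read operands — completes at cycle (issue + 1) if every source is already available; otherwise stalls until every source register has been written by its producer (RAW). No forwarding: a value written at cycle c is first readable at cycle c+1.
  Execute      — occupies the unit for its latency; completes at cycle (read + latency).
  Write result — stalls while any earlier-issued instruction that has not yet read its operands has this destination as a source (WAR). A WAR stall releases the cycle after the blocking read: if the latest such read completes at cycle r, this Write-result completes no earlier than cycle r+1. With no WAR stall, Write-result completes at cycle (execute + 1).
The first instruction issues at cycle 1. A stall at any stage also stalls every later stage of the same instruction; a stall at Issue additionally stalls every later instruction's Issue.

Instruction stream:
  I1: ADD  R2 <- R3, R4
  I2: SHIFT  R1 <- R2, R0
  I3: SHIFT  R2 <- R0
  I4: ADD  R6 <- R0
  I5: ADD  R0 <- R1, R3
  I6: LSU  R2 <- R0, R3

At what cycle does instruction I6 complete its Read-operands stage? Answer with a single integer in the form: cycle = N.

cycle = 20

cycle 1: I1 dispatched to ADD
cycle 2: I1 operands ready · I2 dispatched to SHIFT
cycle 4: I1 complete
cycle 5: R2←I1
cycle 6: I2 operands ready
cycle 7: I2 complete
cycle 8: R1←I2
cycle 9: I3 dispatched to SHIFT
cycle 10: I3 operands ready · I4 dispatched to ADD
cycle 11: I3 complete · I4 operands ready
cycle 12: R2←I3
cycle 13: I4 complete
cycle 14: R6←I4
cycle 15: I5 dispatched to ADD
cycle 16: I5 operands ready · I6 dispatched to LSU
cycle 18: I5 complete
cycle 19: R0←I5
cycle 20: I6 operands ready
cycle 21: I6 complete
cycle 22: R2←I6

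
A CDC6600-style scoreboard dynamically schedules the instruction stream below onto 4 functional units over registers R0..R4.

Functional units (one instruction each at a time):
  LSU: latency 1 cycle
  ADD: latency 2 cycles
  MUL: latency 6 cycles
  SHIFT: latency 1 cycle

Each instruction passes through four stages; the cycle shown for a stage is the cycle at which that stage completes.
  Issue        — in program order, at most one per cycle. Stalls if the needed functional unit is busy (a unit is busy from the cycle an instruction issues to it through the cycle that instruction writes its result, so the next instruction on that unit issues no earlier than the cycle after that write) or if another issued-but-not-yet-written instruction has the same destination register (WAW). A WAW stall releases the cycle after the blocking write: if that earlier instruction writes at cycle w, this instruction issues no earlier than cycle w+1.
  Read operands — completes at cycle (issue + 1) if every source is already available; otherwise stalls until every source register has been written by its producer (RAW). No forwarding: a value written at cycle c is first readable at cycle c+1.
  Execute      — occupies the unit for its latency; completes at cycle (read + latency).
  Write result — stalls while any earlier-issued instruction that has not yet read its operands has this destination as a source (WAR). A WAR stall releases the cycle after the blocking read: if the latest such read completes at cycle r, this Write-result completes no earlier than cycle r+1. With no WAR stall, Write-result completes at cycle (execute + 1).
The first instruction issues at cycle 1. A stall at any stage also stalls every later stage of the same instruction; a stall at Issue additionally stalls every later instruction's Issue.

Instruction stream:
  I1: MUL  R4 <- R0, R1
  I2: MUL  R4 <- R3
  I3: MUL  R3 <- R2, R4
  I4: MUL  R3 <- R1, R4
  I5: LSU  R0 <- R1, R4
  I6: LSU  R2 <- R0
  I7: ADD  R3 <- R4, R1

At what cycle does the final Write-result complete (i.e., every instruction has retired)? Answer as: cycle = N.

cycle = 41

I1  is:1  ro:2  ex:8  wr:9
I2  is:10  ro:11  ex:17  wr:18  — struct: MUL busy until I1 writes@9
I3  is:19  ro:20  ex:26  wr:27  — struct: MUL busy until I2 writes@18
I4  is:28  ro:29  ex:35  wr:36  — struct: MUL busy until I3 writes@27
I5  is:29  ro:30  ex:31  wr:32
I6  is:33  ro:34  ex:35  wr:36  — struct: LSU busy until I5 writes@32
I7  is:37  ro:38  ex:40  wr:41  — WAW R3: wait I4 write@36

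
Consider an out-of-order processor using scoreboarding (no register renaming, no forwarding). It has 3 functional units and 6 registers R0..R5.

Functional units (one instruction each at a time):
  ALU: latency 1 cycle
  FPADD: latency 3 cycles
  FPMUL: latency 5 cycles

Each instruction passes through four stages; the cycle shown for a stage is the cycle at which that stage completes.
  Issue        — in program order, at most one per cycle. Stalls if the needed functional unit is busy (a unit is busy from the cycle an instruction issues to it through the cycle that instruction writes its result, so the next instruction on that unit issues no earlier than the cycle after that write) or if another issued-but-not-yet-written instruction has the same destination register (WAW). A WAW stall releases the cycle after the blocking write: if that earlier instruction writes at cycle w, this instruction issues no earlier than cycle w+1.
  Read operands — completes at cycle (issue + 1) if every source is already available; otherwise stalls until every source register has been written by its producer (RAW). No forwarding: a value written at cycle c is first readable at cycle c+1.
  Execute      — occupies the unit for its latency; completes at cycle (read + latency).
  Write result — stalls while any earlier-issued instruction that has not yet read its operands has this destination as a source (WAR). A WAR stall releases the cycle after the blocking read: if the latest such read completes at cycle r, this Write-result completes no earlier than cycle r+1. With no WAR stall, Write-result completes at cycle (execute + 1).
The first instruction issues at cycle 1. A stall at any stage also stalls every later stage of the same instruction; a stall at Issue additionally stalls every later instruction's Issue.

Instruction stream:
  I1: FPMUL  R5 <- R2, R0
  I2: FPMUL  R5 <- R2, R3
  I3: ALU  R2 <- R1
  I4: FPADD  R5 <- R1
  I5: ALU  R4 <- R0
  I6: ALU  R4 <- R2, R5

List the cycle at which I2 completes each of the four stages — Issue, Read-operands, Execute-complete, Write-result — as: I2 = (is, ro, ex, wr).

I2 = (9, 10, 15, 16)

I1 -> (1, 2, 7, 8)
I2 -> (9, 10, 15, 16)  // struct: FPMUL busy until I1 writes@8
I3 -> (10, 11, 12, 13)
I4 -> (17, 18, 21, 22)  // WAW R5: wait I2 write@16
I5 -> (18, 19, 20, 21)
I6 -> (22, 23, 24, 25)  // struct: ALU busy until I5 writes@21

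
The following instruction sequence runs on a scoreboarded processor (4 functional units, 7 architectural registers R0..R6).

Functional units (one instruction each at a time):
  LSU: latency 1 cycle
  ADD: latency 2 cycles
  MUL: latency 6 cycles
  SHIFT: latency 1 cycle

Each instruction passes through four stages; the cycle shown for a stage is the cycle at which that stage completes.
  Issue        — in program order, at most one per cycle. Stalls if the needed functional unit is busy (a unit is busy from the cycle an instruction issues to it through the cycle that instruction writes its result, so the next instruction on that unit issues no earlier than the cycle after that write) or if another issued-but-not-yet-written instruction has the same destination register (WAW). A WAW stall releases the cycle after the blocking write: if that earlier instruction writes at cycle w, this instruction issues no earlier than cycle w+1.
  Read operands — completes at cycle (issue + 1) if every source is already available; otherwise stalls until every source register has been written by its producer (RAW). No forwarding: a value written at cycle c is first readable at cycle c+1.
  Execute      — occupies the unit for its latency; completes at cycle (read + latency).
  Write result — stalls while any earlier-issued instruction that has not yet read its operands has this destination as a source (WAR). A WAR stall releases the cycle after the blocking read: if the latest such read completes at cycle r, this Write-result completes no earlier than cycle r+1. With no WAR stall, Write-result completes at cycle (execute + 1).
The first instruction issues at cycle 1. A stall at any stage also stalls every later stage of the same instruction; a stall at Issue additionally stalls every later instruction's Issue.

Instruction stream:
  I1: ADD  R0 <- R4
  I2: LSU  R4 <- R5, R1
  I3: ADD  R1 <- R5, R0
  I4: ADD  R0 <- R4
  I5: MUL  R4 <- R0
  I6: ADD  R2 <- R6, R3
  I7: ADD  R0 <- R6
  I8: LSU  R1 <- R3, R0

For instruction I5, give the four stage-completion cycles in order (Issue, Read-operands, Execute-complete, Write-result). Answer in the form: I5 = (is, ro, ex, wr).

[I1] 1/2/4/5
[I2] 2/3/4/5
[I3] 6/7/9/10  (struct: ADD busy until I1 writes@5)
[I4] 11/12/14/15  (struct: ADD busy until I3 writes@10)
[I5] 12/16/22/23  (RAW R0: wait I4 write@15)
[I6] 16/17/19/20  (struct: ADD busy until I4 writes@15)
[I7] 21/22/24/25  (struct: ADD busy until I6 writes@20)
[I8] 22/26/27/28  (RAW R0: wait I7 write@25)

I5 = (12, 16, 22, 23)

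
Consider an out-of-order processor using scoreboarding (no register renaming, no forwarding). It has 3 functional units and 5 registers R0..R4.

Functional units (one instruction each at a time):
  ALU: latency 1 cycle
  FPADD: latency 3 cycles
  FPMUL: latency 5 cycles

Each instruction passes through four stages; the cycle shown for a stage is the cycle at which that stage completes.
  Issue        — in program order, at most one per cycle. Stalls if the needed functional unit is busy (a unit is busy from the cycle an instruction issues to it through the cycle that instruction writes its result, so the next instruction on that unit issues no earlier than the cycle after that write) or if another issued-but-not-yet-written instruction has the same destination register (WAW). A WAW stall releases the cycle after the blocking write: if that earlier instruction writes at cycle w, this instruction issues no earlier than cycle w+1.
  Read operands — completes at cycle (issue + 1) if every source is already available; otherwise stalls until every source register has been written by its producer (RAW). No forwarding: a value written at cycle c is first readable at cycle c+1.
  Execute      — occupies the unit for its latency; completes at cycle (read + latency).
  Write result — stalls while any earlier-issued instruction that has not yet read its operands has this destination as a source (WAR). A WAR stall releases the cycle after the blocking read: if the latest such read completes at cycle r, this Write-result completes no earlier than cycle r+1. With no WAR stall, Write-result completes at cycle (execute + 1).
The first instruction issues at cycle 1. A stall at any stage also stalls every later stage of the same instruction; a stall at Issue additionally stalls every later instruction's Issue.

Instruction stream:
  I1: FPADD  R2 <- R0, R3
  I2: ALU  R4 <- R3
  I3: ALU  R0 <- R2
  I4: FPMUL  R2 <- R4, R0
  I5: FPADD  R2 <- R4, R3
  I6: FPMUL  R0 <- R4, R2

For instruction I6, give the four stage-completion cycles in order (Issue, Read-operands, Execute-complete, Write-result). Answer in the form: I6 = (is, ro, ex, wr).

I1 -> (1, 2, 5, 6)
I2 -> (2, 3, 4, 5)
I3 -> (6, 7, 8, 9)  // struct: ALU busy until I2 writes@5
I4 -> (7, 10, 15, 16)  // RAW R0: wait I3 write@9
I5 -> (17, 18, 21, 22)  // WAW R2: wait I4 write@16
I6 -> (18, 23, 28, 29)  // RAW R2: wait I5 write@22

I6 = (18, 23, 28, 29)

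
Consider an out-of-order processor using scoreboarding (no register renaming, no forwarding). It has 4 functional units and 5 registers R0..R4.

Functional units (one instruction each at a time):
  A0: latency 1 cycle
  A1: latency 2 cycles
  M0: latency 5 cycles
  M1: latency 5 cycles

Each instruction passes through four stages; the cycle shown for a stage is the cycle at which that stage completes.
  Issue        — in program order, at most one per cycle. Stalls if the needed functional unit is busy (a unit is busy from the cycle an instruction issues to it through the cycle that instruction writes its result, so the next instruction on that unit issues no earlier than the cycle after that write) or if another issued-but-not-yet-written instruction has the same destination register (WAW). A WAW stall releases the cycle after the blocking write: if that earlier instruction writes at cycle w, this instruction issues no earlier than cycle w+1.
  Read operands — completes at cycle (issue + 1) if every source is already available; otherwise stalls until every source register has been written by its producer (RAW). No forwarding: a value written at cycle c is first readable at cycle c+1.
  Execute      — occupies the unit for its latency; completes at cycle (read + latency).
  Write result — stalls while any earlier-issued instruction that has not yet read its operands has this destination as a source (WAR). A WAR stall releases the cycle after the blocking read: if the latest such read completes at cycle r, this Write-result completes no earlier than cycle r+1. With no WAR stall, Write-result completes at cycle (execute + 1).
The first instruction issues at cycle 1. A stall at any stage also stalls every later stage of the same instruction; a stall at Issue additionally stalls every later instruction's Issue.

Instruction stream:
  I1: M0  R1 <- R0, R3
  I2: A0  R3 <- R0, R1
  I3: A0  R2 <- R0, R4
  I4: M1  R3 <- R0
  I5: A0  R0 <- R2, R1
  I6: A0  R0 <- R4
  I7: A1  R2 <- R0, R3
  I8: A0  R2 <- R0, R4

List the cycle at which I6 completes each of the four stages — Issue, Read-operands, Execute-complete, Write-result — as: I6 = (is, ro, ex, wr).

I6 = (20, 21, 22, 23)

  I1 | 1 | 2 | 7 | 8
  I2 | 2 | 9 | 10 | 11   RAW R1: wait I1 write@8
  I3 | 12 | 13 | 14 | 15   struct: A0 busy until I2 writes@11
  I4 | 13 | 14 | 19 | 20
  I5 | 16 | 17 | 18 | 19   struct: A0 busy until I3 writes@15
  I6 | 20 | 21 | 22 | 23   struct: A0 busy until I5 writes@19
  I7 | 21 | 24 | 26 | 27   RAW R0: wait I6 write@23
  I8 | 28 | 29 | 30 | 31   WAW R2: wait I7 write@27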